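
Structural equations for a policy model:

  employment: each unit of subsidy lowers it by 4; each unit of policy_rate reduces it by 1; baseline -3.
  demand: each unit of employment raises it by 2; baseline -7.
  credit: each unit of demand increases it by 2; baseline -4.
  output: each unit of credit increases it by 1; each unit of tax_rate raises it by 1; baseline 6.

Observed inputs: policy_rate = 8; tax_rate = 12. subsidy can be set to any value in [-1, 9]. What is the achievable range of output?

-188 to -28

Substituting into the employment equation gives employment = -4*subsidy - 11.
This gives demand = -8*subsidy - 29.
Substituting into the credit equation gives credit = -16*subsidy - 62.
output becomes -16*subsidy - 44.
Linear in subsidy, so extremes are at the endpoints: subsidy = -1 gives output = -28; subsidy = 9 gives output = -188.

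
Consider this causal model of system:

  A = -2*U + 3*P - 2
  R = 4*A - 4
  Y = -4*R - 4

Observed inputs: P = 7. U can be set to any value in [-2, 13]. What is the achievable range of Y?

Substituting into the A equation gives A = -2*U + 19.
So R = -8*U + 72.
So Y = 32*U - 292.
Linear in U, so extremes are at the endpoints: U = -2 gives Y = -356; U = 13 gives Y = 124.

-356 to 124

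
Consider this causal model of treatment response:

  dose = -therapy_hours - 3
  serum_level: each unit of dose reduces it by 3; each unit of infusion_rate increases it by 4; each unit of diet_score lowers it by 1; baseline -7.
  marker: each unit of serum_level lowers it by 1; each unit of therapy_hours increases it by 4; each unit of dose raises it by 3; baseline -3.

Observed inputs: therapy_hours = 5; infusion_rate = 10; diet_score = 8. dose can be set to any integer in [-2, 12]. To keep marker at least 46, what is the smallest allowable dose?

dose = 9

Intervening on dose fixes its value directly, overriding its dependence on therapy_hours.
Substituting into the serum_level equation gives serum_level = -3*dose + 25.
So marker = 6*dose - 8.
Require 6*dose - 8 ≥ 46, so dose ≥ 9.
The smallest integer in [-2, 12] satisfying this is 9.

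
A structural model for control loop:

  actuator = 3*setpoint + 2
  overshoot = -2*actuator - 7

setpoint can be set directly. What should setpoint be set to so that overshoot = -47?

setpoint = 6

Substituting into the overshoot equation gives overshoot = -6*setpoint - 11.
Solve -6*setpoint - 11 = -47: setpoint = (-47 + 11) / -6 = 6.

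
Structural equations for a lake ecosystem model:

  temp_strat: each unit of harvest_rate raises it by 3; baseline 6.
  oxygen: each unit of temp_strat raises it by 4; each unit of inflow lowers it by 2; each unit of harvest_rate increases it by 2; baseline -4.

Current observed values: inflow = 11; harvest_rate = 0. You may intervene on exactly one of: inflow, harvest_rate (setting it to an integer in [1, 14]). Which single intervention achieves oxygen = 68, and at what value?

Intervening on inflow: oxygen = -2*inflow + 20. Reaching 68 requires inflow = -24, outside [1, 14].
Intervening on harvest_rate: with other inputs at their observed values, oxygen = 14*harvest_rate - 2. Solving for 68 gives harvest_rate = 5, within [1, 14].

set harvest_rate = 5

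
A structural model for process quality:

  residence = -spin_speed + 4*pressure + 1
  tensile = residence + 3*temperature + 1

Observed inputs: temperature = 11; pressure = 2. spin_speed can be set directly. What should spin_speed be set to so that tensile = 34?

spin_speed = 9

Substituting into the residence equation gives residence = -spin_speed + 9.
tensile becomes -spin_speed + 43.
Solve -spin_speed + 43 = 34: spin_speed = (34 - 43) / -1 = 9.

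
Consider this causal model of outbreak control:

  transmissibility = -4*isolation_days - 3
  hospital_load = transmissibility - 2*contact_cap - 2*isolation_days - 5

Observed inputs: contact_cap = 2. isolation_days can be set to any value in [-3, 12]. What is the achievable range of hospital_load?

Substituting into the hospital_load equation gives hospital_load = -6*isolation_days - 12.
Linear in isolation_days, so extremes are at the endpoints: isolation_days = -3 gives hospital_load = 6; isolation_days = 12 gives hospital_load = -84.

-84 to 6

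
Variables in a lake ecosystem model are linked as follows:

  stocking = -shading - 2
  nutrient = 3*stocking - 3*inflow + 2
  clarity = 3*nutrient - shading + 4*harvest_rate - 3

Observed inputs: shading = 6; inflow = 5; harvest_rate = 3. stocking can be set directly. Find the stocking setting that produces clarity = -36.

Intervening on stocking fixes its value directly, overriding its dependence on shading.
Substituting into the nutrient equation gives nutrient = 3*stocking - 13.
So clarity = 9*stocking - 36.
Solve 9*stocking - 36 = -36: stocking = (-36 + 36) / 9 = 0.

stocking = 0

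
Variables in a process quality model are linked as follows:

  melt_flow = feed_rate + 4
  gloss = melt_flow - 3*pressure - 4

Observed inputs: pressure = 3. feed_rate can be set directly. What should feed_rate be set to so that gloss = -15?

feed_rate = -6

Substituting into the gloss equation gives gloss = feed_rate - 9.
Solve feed_rate - 9 = -15: feed_rate = (-15 + 9) / 1 = -6.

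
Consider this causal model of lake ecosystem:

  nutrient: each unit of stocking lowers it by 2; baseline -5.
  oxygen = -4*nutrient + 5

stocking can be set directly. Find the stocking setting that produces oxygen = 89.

stocking = 8

Substituting into the oxygen equation gives oxygen = 8*stocking + 25.
Solve 8*stocking + 25 = 89: stocking = (89 - 25) / 8 = 8.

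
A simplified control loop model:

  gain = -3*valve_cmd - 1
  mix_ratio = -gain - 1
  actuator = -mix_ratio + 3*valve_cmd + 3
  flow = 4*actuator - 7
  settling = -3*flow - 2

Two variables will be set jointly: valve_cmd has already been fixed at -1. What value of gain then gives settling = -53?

gain = 5

With valve_cmd held at -1:
Intervening on gain fixes its value directly, overriding its dependence on valve_cmd.
Substituting into the actuator equation gives actuator = gain + 1.
This gives flow = 4*gain - 3.
Substituting into the settling equation gives settling = -12*gain + 7.
Solve -12*gain + 7 = -53: gain = (-53 - 7) / -12 = 5.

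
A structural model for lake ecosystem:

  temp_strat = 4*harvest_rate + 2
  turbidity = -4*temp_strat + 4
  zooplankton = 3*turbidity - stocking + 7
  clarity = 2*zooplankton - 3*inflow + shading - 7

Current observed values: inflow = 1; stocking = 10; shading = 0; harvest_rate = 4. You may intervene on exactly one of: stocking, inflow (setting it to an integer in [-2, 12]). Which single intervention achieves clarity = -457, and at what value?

set inflow = 12

Intervening on stocking: clarity = -2*stocking - 404. Reaching -457 requires stocking = 53/2, not an integer.
Intervening on inflow: with other inputs at their observed values, clarity = -3*inflow - 421. Solving for -457 gives inflow = 12, within [-2, 12].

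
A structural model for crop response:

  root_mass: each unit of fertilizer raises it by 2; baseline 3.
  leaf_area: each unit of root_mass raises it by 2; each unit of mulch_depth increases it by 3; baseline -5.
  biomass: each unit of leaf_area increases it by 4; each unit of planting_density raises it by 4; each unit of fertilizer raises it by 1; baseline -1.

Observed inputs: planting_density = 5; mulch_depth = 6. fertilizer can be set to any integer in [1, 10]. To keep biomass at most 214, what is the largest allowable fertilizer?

Substituting into the leaf_area equation gives leaf_area = 4*fertilizer + 19.
Substituting into the biomass equation gives biomass = 17*fertilizer + 95.
Require 17*fertilizer + 95 ≤ 214, so fertilizer ≤ 7.
The largest integer in [1, 10] satisfying this is 7.

fertilizer = 7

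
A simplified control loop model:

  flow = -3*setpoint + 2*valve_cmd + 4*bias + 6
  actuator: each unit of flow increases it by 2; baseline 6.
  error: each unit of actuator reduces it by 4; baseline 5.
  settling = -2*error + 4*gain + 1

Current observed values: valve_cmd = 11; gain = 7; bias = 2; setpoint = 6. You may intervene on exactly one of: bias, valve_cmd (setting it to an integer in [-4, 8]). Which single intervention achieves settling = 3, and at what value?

Intervening on bias: settling = 64*bias + 227. Reaching 3 requires bias = -7/2, not an integer.
Intervening on valve_cmd: with other inputs at their observed values, settling = 32*valve_cmd + 3. Solving for 3 gives valve_cmd = 0, within [-4, 8].

set valve_cmd = 0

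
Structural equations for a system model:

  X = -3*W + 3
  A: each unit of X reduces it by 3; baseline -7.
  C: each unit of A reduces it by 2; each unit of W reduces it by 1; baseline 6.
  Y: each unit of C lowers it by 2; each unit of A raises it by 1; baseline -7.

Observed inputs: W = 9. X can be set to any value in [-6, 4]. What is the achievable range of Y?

-96 to 54

Intervening on X fixes its value directly, overriding its dependence on W.
Substituting into the C equation gives C = 6*X + 11.
Substituting into the Y equation gives Y = -15*X - 36.
Linear in X, so extremes are at the endpoints: X = -6 gives Y = 54; X = 4 gives Y = -96.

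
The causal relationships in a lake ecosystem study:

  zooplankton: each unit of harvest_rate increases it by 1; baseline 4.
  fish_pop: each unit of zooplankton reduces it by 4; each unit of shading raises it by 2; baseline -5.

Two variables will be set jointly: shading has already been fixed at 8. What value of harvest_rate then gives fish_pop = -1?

harvest_rate = -1

With shading held at 8:
Substituting into the fish_pop equation gives fish_pop = -4*harvest_rate - 5.
Solve -4*harvest_rate - 5 = -1: harvest_rate = (-1 + 5) / -4 = -1.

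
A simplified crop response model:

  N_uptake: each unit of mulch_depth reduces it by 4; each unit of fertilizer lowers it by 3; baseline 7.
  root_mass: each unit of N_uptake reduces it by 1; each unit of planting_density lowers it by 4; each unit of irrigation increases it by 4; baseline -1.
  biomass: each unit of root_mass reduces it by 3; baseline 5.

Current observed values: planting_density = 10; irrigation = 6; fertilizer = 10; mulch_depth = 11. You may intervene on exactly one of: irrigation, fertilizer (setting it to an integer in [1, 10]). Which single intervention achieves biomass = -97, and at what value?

Intervening on irrigation: with other inputs at their observed values, biomass = -12*irrigation - 73. Solving for -97 gives irrigation = 2, within [1, 10].
Intervening on fertilizer: biomass = -9*fertilizer - 55. Reaching -97 requires fertilizer = 14/3, not an integer.

set irrigation = 2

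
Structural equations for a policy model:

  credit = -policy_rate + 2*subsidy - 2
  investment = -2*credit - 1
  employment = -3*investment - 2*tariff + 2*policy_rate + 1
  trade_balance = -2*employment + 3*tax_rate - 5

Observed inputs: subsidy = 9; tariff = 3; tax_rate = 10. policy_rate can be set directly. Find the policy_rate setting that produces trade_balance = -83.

policy_rate = 10

Substituting into the credit equation gives credit = -policy_rate + 16.
investment becomes 2*policy_rate - 33.
Substituting into the employment equation gives employment = -4*policy_rate + 94.
trade_balance becomes 8*policy_rate - 163.
Solve 8*policy_rate - 163 = -83: policy_rate = (-83 + 163) / 8 = 10.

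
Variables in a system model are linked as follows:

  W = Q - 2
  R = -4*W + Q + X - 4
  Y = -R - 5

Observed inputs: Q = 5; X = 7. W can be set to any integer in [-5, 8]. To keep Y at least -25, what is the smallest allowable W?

W = -3

Intervening on W fixes its value directly, overriding its dependence on Q.
Substituting into the R equation gives R = -4*W + 8.
Substituting into the Y equation gives Y = 4*W - 13.
Require 4*W - 13 ≥ -25, so W ≥ -3.
The smallest integer in [-5, 8] satisfying this is -3.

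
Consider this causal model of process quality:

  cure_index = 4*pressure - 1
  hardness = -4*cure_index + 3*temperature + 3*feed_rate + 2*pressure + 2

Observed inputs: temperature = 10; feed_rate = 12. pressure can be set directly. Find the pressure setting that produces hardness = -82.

pressure = 11

Substituting into the hardness equation gives hardness = -14*pressure + 72.
Solve -14*pressure + 72 = -82: pressure = (-82 - 72) / -14 = 11.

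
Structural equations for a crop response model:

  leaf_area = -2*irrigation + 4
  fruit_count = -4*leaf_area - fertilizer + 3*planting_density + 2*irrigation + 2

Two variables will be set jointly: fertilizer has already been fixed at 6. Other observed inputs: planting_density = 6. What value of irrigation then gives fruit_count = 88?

irrigation = 9

With fertilizer held at 6:
Substituting into the fruit_count equation gives fruit_count = 10*irrigation - 2.
Solve 10*irrigation - 2 = 88: irrigation = (88 + 2) / 10 = 9.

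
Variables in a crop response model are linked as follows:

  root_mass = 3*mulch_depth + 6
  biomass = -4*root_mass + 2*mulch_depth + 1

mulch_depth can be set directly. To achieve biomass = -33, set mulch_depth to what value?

Substituting into the biomass equation gives biomass = -10*mulch_depth - 23.
Solve -10*mulch_depth - 23 = -33: mulch_depth = (-33 + 23) / -10 = 1.

mulch_depth = 1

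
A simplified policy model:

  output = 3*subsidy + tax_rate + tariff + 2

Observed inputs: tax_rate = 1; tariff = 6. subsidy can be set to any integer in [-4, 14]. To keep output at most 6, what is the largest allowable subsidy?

subsidy = -1

Substituting into the output equation gives output = 3*subsidy + 9.
Require 3*subsidy + 9 ≤ 6, so subsidy ≤ -1.
The largest integer in [-4, 14] satisfying this is -1.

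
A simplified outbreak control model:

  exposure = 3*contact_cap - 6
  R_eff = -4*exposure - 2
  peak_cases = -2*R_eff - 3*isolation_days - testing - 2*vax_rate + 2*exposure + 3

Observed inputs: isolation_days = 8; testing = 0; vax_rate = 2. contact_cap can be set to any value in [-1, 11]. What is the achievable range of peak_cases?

-111 to 249

Substituting into the R_eff equation gives R_eff = -12*contact_cap + 22.
This gives peak_cases = 30*contact_cap - 81.
Linear in contact_cap, so extremes are at the endpoints: contact_cap = -1 gives peak_cases = -111; contact_cap = 11 gives peak_cases = 249.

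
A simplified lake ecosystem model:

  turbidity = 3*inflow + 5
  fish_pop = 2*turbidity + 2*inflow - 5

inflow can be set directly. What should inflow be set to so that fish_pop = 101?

Substituting into the fish_pop equation gives fish_pop = 8*inflow + 5.
Solve 8*inflow + 5 = 101: inflow = (101 - 5) / 8 = 12.

inflow = 12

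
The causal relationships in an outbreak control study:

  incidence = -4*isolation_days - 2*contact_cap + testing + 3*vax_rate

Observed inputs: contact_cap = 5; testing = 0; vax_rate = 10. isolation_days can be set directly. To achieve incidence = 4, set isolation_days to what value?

isolation_days = 4

Substituting into the incidence equation gives incidence = -4*isolation_days + 20.
Solve -4*isolation_days + 20 = 4: isolation_days = (4 - 20) / -4 = 4.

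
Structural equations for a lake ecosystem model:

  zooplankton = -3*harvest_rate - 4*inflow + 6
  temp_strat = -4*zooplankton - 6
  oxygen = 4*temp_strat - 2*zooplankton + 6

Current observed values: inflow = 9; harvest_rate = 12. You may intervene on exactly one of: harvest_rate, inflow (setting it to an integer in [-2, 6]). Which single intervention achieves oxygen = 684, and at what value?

Intervening on harvest_rate: with other inputs at their observed values, oxygen = 54*harvest_rate + 522. Solving for 684 gives harvest_rate = 3, within [-2, 6].
Intervening on inflow: oxygen = 72*inflow + 522. Reaching 684 requires inflow = 9/4, not an integer.

set harvest_rate = 3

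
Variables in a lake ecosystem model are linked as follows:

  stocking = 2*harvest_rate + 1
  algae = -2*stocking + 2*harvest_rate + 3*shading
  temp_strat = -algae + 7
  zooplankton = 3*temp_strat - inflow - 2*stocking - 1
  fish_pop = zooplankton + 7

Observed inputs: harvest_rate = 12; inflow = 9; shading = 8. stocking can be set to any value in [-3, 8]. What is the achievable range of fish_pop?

Intervening on stocking fixes its value directly, overriding its dependence on harvest_rate.
Substituting into the algae equation gives algae = -2*stocking + 48.
Substituting into the temp_strat equation gives temp_strat = 2*stocking - 41.
Substituting into the zooplankton equation gives zooplankton = 4*stocking - 133.
fish_pop becomes 4*stocking - 126.
Linear in stocking, so extremes are at the endpoints: stocking = -3 gives fish_pop = -138; stocking = 8 gives fish_pop = -94.

-138 to -94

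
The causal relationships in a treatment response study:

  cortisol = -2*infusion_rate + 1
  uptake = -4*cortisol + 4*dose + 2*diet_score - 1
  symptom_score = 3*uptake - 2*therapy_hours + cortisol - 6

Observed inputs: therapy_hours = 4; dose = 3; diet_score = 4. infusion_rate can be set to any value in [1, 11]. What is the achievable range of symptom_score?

Substituting into the uptake equation gives uptake = 8*infusion_rate + 15.
Substituting into the symptom_score equation gives symptom_score = 22*infusion_rate + 32.
Linear in infusion_rate, so extremes are at the endpoints: infusion_rate = 1 gives symptom_score = 54; infusion_rate = 11 gives symptom_score = 274.

54 to 274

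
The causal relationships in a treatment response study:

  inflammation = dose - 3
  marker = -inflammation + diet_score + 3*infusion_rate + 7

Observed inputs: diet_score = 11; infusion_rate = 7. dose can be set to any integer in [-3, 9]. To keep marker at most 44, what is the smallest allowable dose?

dose = -2

Substituting into the marker equation gives marker = -dose + 42.
Require -dose + 42 ≤ 44, so dose ≥ -2.
The smallest integer in [-3, 9] satisfying this is -2.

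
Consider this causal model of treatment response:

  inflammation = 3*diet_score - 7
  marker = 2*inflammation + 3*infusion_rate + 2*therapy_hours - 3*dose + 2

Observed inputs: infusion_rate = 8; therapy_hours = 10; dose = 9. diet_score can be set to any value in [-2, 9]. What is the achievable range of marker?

-7 to 59

Substituting into the marker equation gives marker = 6*diet_score + 5.
Linear in diet_score, so extremes are at the endpoints: diet_score = -2 gives marker = -7; diet_score = 9 gives marker = 59.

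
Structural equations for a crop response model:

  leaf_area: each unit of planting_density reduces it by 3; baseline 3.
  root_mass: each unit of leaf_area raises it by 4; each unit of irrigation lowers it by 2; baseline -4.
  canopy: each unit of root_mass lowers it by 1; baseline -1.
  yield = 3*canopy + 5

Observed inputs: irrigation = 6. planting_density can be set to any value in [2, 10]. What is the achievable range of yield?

Substituting into the root_mass equation gives root_mass = -12*planting_density - 4.
Substituting into the canopy equation gives canopy = 12*planting_density + 3.
yield becomes 36*planting_density + 14.
Linear in planting_density, so extremes are at the endpoints: planting_density = 2 gives yield = 86; planting_density = 10 gives yield = 374.

86 to 374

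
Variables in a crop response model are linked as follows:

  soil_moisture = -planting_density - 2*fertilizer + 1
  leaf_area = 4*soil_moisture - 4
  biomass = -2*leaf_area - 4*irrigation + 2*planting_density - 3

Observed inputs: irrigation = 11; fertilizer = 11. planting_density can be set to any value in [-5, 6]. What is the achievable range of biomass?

Substituting into the soil_moisture equation gives soil_moisture = -planting_density - 21.
Substituting into the leaf_area equation gives leaf_area = -4*planting_density - 88.
So biomass = 10*planting_density + 129.
Linear in planting_density, so extremes are at the endpoints: planting_density = -5 gives biomass = 79; planting_density = 6 gives biomass = 189.

79 to 189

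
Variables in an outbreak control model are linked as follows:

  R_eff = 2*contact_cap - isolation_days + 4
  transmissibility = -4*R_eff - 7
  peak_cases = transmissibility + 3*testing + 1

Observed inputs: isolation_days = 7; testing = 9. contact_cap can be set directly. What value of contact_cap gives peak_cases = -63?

Substituting into the R_eff equation gives R_eff = 2*contact_cap - 3.
So transmissibility = -8*contact_cap + 5.
Substituting into the peak_cases equation gives peak_cases = -8*contact_cap + 33.
Solve -8*contact_cap + 33 = -63: contact_cap = (-63 - 33) / -8 = 12.

contact_cap = 12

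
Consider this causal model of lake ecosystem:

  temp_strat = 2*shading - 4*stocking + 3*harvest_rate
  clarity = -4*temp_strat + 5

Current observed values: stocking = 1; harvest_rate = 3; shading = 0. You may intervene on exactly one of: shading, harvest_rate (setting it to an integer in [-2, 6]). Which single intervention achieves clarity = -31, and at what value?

set shading = 2

Intervening on shading: with other inputs at their observed values, clarity = -8*shading - 15. Solving for -31 gives shading = 2, within [-2, 6].
Intervening on harvest_rate: clarity = -12*harvest_rate + 21. Reaching -31 requires harvest_rate = 13/3, not an integer.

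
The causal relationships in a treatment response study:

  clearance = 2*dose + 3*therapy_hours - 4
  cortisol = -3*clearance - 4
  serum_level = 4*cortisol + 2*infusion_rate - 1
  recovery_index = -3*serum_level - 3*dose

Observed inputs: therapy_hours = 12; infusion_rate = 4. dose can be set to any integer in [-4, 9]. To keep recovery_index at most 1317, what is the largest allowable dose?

dose = 2

Substituting into the clearance equation gives clearance = 2*dose + 32.
Substituting into the cortisol equation gives cortisol = -6*dose - 100.
Substituting into the serum_level equation gives serum_level = -24*dose - 393.
This gives recovery_index = 69*dose + 1179.
Require 69*dose + 1179 ≤ 1317, so dose ≤ 2.
The largest integer in [-4, 9] satisfying this is 2.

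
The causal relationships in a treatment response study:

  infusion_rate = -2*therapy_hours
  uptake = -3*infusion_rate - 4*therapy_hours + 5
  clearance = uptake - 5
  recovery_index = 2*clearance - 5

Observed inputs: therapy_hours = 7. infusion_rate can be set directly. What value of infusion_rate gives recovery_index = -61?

infusion_rate = 0

Intervening on infusion_rate fixes its value directly, overriding its dependence on therapy_hours.
Substituting into the uptake equation gives uptake = -3*infusion_rate - 23.
So clearance = -3*infusion_rate - 28.
recovery_index becomes -6*infusion_rate - 61.
Solve -6*infusion_rate - 61 = -61: infusion_rate = (-61 + 61) / -6 = 0.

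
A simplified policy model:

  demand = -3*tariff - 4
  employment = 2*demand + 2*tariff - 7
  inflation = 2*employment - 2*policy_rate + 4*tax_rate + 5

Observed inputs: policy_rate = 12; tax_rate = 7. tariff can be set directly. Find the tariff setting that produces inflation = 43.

Substituting into the employment equation gives employment = -4*tariff - 15.
Substituting into the inflation equation gives inflation = -8*tariff - 21.
Solve -8*tariff - 21 = 43: tariff = (43 + 21) / -8 = -8.

tariff = -8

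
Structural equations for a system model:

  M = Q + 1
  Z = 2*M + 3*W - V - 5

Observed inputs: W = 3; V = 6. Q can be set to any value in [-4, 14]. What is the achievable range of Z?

Substituting into the Z equation gives Z = 2*Q.
Linear in Q, so extremes are at the endpoints: Q = -4 gives Z = -8; Q = 14 gives Z = 28.

-8 to 28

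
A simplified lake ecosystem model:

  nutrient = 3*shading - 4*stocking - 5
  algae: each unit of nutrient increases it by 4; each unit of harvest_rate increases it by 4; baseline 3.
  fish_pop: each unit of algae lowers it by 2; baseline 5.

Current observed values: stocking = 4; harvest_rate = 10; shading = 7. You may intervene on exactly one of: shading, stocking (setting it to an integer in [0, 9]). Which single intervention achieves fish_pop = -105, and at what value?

Intervening on shading: with other inputs at their observed values, fish_pop = -24*shading + 87. Solving for -105 gives shading = 8, within [0, 9].
Intervening on stocking: fish_pop = 32*stocking - 209. Reaching -105 requires stocking = 13/4, not an integer.

set shading = 8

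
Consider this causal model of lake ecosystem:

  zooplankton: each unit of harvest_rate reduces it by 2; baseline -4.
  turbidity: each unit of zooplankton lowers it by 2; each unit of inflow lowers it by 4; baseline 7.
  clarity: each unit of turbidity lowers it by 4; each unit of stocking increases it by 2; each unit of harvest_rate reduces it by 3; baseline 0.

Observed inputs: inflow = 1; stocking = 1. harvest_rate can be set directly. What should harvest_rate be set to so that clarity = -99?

harvest_rate = 3

Substituting into the turbidity equation gives turbidity = 4*harvest_rate + 11.
Substituting into the clarity equation gives clarity = -19*harvest_rate - 42.
Solve -19*harvest_rate - 42 = -99: harvest_rate = (-99 + 42) / -19 = 3.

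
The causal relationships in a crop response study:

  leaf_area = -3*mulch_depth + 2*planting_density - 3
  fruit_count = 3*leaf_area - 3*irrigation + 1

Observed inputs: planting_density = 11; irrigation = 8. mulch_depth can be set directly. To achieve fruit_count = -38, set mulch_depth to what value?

mulch_depth = 8

Substituting into the leaf_area equation gives leaf_area = -3*mulch_depth + 19.
So fruit_count = -9*mulch_depth + 34.
Solve -9*mulch_depth + 34 = -38: mulch_depth = (-38 - 34) / -9 = 8.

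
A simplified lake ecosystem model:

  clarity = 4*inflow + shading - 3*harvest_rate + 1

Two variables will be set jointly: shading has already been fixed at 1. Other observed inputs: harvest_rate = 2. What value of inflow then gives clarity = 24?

With shading held at 1:
Substituting into the clarity equation gives clarity = 4*inflow - 4.
Solve 4*inflow - 4 = 24: inflow = (24 + 4) / 4 = 7.

inflow = 7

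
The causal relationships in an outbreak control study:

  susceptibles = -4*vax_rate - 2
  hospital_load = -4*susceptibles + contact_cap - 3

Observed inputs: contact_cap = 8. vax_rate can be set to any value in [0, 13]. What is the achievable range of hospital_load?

13 to 221

Substituting into the hospital_load equation gives hospital_load = 16*vax_rate + 13.
Linear in vax_rate, so extremes are at the endpoints: vax_rate = 0 gives hospital_load = 13; vax_rate = 13 gives hospital_load = 221.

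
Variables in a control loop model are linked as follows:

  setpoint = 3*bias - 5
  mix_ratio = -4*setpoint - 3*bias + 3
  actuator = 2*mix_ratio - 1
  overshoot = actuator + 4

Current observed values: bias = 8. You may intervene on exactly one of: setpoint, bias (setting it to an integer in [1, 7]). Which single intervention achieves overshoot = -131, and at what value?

set bias = 6

Intervening on setpoint: overshoot = -8*setpoint - 39. Reaching -131 requires setpoint = 23/2, not an integer.
Intervening on bias: with other inputs at their observed values, overshoot = -30*bias + 49. Solving for -131 gives bias = 6, within [1, 7].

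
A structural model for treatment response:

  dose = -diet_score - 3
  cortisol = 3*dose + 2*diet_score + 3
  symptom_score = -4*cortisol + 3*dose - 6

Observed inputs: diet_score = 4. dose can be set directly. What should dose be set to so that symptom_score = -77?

Intervening on dose fixes its value directly, overriding its dependence on diet_score.
Substituting into the cortisol equation gives cortisol = 3*dose + 11.
symptom_score becomes -9*dose - 50.
Solve -9*dose - 50 = -77: dose = (-77 + 50) / -9 = 3.

dose = 3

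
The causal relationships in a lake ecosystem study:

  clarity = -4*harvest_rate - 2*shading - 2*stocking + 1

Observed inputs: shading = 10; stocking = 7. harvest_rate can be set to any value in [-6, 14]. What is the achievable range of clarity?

-89 to -9

Substituting into the clarity equation gives clarity = -4*harvest_rate - 33.
Linear in harvest_rate, so extremes are at the endpoints: harvest_rate = -6 gives clarity = -9; harvest_rate = 14 gives clarity = -89.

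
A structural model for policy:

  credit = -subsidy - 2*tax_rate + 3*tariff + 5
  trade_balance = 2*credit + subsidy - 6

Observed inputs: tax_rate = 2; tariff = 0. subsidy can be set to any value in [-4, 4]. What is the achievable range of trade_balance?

Substituting into the credit equation gives credit = -subsidy + 1.
This gives trade_balance = -subsidy - 4.
Linear in subsidy, so extremes are at the endpoints: subsidy = -4 gives trade_balance = 0; subsidy = 4 gives trade_balance = -8.

-8 to 0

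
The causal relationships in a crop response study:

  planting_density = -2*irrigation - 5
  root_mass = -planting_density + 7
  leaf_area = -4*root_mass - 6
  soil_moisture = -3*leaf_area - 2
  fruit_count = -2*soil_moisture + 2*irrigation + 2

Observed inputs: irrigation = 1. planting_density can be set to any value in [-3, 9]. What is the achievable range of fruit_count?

-268 to 20

Intervening on planting_density fixes its value directly, overriding its dependence on irrigation.
Substituting into the leaf_area equation gives leaf_area = 4*planting_density - 34.
This gives soil_moisture = -12*planting_density + 100.
So fruit_count = 24*planting_density - 196.
Linear in planting_density, so extremes are at the endpoints: planting_density = -3 gives fruit_count = -268; planting_density = 9 gives fruit_count = 20.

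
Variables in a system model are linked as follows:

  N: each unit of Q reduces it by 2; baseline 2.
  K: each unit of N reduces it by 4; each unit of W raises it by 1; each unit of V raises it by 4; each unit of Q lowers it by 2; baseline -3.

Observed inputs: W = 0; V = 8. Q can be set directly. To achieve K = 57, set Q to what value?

Q = 6

Substituting into the K equation gives K = 6*Q + 21.
Solve 6*Q + 21 = 57: Q = (57 - 21) / 6 = 6.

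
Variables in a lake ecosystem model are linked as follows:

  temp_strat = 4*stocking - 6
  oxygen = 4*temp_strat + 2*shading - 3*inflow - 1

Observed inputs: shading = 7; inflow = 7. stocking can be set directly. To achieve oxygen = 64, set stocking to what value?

Substituting into the oxygen equation gives oxygen = 16*stocking - 32.
Solve 16*stocking - 32 = 64: stocking = (64 + 32) / 16 = 6.

stocking = 6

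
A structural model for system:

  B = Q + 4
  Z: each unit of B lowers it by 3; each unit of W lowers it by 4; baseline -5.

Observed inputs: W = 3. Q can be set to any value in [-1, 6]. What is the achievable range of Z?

Substituting into the Z equation gives Z = -3*Q - 29.
Linear in Q, so extremes are at the endpoints: Q = -1 gives Z = -26; Q = 6 gives Z = -47.

-47 to -26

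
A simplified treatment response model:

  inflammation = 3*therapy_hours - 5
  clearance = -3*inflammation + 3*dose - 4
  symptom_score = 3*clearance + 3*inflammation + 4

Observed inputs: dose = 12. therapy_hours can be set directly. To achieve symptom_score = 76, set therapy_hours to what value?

therapy_hours = 3

Substituting into the clearance equation gives clearance = -9*therapy_hours + 47.
So symptom_score = -18*therapy_hours + 130.
Solve -18*therapy_hours + 130 = 76: therapy_hours = (76 - 130) / -18 = 3.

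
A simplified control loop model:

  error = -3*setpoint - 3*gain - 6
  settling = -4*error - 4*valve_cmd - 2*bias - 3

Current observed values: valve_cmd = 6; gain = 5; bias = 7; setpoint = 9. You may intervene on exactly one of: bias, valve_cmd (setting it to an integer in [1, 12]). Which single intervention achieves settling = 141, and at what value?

Intervening on bias: with other inputs at their observed values, settling = -2*bias + 165. Solving for 141 gives bias = 12, within [1, 12].
Intervening on valve_cmd: settling = -4*valve_cmd + 175. Reaching 141 requires valve_cmd = 17/2, not an integer.

set bias = 12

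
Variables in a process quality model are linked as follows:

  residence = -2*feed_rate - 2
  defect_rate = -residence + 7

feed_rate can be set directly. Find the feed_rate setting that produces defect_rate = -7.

Substituting into the defect_rate equation gives defect_rate = 2*feed_rate + 9.
Solve 2*feed_rate + 9 = -7: feed_rate = (-7 - 9) / 2 = -8.

feed_rate = -8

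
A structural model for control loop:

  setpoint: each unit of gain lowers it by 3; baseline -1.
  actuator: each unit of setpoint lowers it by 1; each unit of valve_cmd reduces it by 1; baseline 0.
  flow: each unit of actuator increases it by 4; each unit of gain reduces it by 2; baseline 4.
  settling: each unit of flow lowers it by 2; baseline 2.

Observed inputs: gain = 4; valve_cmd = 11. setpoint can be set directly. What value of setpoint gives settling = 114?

setpoint = 2

Intervening on setpoint fixes its value directly, overriding its dependence on gain.
Substituting into the actuator equation gives actuator = -setpoint - 11.
This gives flow = -4*setpoint - 48.
This gives settling = 8*setpoint + 98.
Solve 8*setpoint + 98 = 114: setpoint = (114 - 98) / 8 = 2.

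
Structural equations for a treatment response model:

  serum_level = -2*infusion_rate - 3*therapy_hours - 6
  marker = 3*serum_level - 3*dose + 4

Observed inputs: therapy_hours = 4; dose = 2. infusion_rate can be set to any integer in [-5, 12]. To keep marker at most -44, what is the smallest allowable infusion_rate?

Substituting into the serum_level equation gives serum_level = -2*infusion_rate - 18.
Substituting into the marker equation gives marker = -6*infusion_rate - 56.
Require -6*infusion_rate - 56 ≤ -44, so infusion_rate ≥ -2.
The smallest integer in [-5, 12] satisfying this is -2.

infusion_rate = -2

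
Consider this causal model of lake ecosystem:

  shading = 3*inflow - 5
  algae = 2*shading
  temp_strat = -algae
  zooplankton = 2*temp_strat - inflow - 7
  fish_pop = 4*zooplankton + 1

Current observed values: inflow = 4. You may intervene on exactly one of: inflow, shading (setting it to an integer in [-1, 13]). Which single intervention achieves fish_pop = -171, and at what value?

set shading = 8

Intervening on inflow: fish_pop = -52*inflow + 53. Reaching -171 requires inflow = 56/13, not an integer.
Intervening on shading: with other inputs at their observed values, fish_pop = -16*shading - 43. Solving for -171 gives shading = 8, within [-1, 13].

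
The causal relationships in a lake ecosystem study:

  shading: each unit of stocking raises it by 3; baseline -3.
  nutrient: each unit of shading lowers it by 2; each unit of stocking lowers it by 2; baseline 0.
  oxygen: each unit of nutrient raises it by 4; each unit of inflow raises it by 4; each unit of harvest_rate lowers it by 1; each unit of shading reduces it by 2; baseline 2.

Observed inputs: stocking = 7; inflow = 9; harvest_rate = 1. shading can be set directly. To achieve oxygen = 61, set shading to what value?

shading = -8

Intervening on shading fixes its value directly, overriding its dependence on stocking.
Substituting into the nutrient equation gives nutrient = -2*shading - 14.
So oxygen = -10*shading - 19.
Solve -10*shading - 19 = 61: shading = (61 + 19) / -10 = -8.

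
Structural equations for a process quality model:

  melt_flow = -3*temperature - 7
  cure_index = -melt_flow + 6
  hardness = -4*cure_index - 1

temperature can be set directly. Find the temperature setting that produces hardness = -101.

Substituting into the cure_index equation gives cure_index = 3*temperature + 13.
Substituting into the hardness equation gives hardness = -12*temperature - 53.
Solve -12*temperature - 53 = -101: temperature = (-101 + 53) / -12 = 4.

temperature = 4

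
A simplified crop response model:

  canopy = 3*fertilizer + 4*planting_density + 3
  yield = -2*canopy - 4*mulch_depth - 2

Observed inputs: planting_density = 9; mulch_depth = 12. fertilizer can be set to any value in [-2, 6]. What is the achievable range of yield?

-164 to -116

Substituting into the canopy equation gives canopy = 3*fertilizer + 39.
Substituting into the yield equation gives yield = -6*fertilizer - 128.
Linear in fertilizer, so extremes are at the endpoints: fertilizer = -2 gives yield = -116; fertilizer = 6 gives yield = -164.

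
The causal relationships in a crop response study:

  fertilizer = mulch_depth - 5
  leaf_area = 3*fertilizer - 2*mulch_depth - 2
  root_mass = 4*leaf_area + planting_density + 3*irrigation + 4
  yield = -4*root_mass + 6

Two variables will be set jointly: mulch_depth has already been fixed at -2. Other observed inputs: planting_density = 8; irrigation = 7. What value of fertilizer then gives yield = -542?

With mulch_depth held at -2:
Intervening on fertilizer fixes its value directly, overriding its dependence on mulch_depth.
Substituting into the leaf_area equation gives leaf_area = 3*fertilizer + 2.
This gives root_mass = 12*fertilizer + 41.
This gives yield = -48*fertilizer - 158.
Solve -48*fertilizer - 158 = -542: fertilizer = (-542 + 158) / -48 = 8.

fertilizer = 8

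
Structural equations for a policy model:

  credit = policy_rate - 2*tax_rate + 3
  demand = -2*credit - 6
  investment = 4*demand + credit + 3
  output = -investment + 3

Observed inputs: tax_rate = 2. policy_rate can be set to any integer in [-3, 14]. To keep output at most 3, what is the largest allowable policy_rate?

Substituting into the credit equation gives credit = policy_rate - 1.
Substituting into the demand equation gives demand = -2*policy_rate - 4.
Substituting into the investment equation gives investment = -7*policy_rate - 14.
output becomes 7*policy_rate + 17.
Require 7*policy_rate + 17 ≤ 3, so policy_rate ≤ -2.
The largest integer in [-3, 14] satisfying this is -2.

policy_rate = -2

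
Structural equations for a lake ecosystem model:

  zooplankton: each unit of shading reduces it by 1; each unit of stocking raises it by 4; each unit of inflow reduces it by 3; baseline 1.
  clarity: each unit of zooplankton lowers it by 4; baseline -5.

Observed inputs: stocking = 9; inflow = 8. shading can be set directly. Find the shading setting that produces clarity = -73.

Substituting into the zooplankton equation gives zooplankton = -shading + 13.
Substituting into the clarity equation gives clarity = 4*shading - 57.
Solve 4*shading - 57 = -73: shading = (-73 + 57) / 4 = -4.

shading = -4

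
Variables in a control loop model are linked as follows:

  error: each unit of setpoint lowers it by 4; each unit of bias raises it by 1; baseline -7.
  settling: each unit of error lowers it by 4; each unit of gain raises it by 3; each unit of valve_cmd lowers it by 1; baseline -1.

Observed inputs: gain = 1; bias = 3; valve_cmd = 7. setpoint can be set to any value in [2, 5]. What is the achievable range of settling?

Substituting into the error equation gives error = -4*setpoint - 4.
So settling = 16*setpoint + 11.
Linear in setpoint, so extremes are at the endpoints: setpoint = 2 gives settling = 43; setpoint = 5 gives settling = 91.

43 to 91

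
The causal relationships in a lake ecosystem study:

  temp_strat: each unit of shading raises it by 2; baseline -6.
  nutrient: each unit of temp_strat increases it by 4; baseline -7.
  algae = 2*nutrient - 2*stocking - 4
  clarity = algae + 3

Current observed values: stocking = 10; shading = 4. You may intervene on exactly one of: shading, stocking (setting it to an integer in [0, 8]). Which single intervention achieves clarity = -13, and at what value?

Intervening on shading: clarity = 16*shading - 83. Reaching -13 requires shading = 35/8, not an integer.
Intervening on stocking: with other inputs at their observed values, clarity = -2*stocking + 1. Solving for -13 gives stocking = 7, within [0, 8].

set stocking = 7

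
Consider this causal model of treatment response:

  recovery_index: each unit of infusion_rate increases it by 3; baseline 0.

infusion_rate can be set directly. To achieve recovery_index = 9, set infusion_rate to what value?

Solve 3*infusion_rate = 9: infusion_rate = 9 / 3 = 3.

infusion_rate = 3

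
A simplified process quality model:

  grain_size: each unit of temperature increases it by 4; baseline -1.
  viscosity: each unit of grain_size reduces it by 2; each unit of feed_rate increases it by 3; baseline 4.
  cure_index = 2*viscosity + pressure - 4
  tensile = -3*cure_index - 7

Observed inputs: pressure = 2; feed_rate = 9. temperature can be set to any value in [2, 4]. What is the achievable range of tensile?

Substituting into the viscosity equation gives viscosity = -8*temperature + 33.
This gives cure_index = -16*temperature + 64.
This gives tensile = 48*temperature - 199.
Linear in temperature, so extremes are at the endpoints: temperature = 2 gives tensile = -103; temperature = 4 gives tensile = -7.

-103 to -7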